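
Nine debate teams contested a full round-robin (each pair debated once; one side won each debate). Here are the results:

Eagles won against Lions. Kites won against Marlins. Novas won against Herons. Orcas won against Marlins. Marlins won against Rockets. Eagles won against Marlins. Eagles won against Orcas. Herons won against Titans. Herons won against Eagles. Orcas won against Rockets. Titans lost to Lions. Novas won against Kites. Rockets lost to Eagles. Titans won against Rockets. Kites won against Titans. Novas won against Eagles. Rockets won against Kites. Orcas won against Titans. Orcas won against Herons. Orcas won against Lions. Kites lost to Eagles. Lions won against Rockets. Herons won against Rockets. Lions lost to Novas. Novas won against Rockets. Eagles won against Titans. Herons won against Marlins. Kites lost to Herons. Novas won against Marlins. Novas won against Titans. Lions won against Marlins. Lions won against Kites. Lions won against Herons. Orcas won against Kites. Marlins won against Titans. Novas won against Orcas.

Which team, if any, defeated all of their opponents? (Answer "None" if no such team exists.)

Novas has 8 wins out of 8 opponents — a perfect record.

Novas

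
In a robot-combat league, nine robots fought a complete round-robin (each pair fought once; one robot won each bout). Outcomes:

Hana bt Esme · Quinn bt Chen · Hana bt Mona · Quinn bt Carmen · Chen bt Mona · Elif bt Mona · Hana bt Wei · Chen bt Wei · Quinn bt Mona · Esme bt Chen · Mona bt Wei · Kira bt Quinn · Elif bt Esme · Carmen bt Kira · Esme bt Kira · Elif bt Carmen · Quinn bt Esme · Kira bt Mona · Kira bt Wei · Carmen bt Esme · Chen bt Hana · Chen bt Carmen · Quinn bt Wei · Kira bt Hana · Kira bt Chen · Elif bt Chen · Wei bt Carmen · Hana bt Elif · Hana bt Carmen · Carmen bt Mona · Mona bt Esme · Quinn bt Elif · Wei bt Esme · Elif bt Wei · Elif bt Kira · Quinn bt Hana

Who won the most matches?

Quinn

Win totals: Mona 2, Wei 2, Kira 5, Quinn 7, Chen 4, Elif 6, Esme 2, Carmen 3, Hana 5.
Quinn leads with 7 wins (next highest: 6).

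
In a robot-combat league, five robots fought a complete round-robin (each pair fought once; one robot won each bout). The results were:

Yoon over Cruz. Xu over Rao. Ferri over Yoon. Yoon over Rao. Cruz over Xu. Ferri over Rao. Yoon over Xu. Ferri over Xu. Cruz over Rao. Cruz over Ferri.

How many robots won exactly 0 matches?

Win totals: Ferri 3, Xu 1, Cruz 3, Yoon 3, Rao 0.
Exactly 0: Rao — 1 robot.

1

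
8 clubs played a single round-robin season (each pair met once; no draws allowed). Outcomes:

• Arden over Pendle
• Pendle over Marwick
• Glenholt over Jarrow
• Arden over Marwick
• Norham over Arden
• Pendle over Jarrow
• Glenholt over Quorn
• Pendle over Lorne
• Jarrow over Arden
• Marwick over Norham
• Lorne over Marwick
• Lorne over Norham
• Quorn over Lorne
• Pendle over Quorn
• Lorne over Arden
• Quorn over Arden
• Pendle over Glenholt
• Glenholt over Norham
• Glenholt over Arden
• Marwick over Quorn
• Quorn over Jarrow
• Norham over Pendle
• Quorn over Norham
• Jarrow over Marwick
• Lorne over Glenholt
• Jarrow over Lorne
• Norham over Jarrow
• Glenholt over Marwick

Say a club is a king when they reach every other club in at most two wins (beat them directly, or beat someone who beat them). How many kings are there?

Marwick cannot reach Glenholt in two steps.
Arden reaches everyone (king).
Jarrow reaches everyone (king).
Lorne reaches everyone (king).
Quorn reaches everyone (king).
Glenholt reaches everyone (king).
Pendle reaches everyone (king).
Norham reaches everyone (king).
Kings: Arden, Jarrow, Lorne, Quorn, Glenholt, Pendle, Norham — 7.

7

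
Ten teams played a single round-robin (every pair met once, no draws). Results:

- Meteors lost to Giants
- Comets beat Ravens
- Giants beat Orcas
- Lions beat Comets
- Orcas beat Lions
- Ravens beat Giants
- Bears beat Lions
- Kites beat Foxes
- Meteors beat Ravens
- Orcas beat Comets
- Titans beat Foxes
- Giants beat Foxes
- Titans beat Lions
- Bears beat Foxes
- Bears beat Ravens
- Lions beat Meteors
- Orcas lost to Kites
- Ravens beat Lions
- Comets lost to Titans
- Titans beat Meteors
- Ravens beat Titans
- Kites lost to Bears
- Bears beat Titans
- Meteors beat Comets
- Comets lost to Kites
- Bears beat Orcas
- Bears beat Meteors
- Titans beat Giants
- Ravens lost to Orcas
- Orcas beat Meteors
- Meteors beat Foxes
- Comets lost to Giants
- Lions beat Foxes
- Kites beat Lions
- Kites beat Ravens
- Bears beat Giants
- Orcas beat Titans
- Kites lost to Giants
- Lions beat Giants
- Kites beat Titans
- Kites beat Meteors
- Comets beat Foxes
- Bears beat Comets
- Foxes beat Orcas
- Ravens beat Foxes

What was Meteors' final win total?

3

Meteors' results: beat Ravens, Comets, Foxes; lost to Kites, Giants, Bears, Lions, Orcas, Titans.
That is 3 wins.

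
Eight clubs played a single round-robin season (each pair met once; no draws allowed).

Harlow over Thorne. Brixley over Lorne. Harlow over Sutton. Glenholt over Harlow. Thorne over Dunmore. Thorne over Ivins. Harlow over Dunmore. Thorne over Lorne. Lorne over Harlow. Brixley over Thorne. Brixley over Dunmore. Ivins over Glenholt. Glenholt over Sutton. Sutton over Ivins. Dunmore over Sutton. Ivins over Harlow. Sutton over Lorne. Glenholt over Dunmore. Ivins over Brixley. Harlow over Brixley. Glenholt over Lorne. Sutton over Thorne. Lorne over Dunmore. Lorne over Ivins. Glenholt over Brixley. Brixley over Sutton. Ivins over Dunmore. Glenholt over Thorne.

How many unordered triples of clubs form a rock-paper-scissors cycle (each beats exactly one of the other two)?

14

Win totals: Glenholt 6, Dunmore 1, Brixley 4, Ivins 4, Sutton 3, Harlow 4, Thorne 3, Lorne 3.
A club with w wins dominates both others in C(w,2) triples; summing gives 15 + 0 + 6 + 6 + 3 + 6 + 3 + 3 = 42 transitive triples.
Total triples C(8,3) = 56, so cyclic triples = 56 − 42 = 14.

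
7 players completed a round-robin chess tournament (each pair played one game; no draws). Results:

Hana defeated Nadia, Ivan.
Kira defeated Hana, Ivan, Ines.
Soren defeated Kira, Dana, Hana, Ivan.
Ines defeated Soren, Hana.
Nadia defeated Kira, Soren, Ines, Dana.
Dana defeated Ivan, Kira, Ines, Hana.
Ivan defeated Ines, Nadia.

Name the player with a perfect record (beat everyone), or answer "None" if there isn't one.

None

Highest win total is Soren with 4 (out of 6 possible).
Soren lost to Nadia, Ines, so no player went undefeated.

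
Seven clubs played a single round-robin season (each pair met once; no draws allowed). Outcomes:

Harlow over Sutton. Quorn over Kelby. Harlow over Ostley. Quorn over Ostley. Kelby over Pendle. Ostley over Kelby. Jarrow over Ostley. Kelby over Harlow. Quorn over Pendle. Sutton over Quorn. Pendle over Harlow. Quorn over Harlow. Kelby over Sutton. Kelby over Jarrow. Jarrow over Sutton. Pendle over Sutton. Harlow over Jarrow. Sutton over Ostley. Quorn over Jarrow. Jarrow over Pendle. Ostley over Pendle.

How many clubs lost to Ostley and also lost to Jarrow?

Ostley beat: Pendle, Kelby.
Jarrow beat: Pendle, Sutton, Ostley.
Both beat: Pendle — 1.

1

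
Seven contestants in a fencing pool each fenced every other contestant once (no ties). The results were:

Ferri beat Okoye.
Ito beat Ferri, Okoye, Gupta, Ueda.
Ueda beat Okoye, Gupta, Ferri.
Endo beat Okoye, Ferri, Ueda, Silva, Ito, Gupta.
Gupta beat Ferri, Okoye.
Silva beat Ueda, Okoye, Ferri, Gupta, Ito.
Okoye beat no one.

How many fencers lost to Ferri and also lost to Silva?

Ferri beat: Okoye.
Silva beat: Ueda, Okoye, Ferri, Gupta, Ito.
Both beat: Okoye — 1.

1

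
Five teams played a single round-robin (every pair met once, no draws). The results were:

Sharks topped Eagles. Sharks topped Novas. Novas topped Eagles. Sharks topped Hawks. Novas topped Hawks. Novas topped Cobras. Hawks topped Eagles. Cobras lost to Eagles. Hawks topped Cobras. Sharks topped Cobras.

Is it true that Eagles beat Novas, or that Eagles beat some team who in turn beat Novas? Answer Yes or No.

Eagles did not beat Novas directly.
Eagles beat Cobras, but each of them lost to Novas. No two-step path.

No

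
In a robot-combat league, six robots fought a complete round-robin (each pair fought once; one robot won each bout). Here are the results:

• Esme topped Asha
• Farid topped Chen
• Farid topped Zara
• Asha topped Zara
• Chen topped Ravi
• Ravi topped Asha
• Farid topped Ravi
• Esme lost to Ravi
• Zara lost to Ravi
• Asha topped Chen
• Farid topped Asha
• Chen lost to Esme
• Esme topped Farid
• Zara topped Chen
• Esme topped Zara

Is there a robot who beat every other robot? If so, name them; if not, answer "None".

None

Highest win total is Farid with 4 (out of 5 possible).
Farid lost to Esme, so no robot went undefeated.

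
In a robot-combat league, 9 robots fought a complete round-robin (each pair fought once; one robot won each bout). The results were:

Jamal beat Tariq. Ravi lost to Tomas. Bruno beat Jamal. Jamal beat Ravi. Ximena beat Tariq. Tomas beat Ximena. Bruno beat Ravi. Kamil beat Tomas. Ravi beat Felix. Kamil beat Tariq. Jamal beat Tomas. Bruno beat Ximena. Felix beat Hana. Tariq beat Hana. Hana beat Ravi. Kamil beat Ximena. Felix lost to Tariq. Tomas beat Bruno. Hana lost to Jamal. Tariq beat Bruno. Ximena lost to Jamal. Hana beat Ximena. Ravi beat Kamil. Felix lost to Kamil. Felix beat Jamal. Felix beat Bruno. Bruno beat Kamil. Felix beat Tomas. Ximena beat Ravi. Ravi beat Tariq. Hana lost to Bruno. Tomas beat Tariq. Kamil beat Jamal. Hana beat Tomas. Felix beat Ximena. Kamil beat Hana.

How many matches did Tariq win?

3

Tariq's results: beat Bruno, Felix, Hana; lost to Ravi, Jamal, Ximena, Tomas, Kamil.
That is 3 wins.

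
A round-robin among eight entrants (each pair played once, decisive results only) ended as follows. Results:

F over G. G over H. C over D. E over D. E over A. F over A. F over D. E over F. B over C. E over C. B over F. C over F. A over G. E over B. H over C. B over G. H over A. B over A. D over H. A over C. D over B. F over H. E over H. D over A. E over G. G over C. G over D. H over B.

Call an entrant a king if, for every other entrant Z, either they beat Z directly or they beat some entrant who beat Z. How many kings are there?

A cannot reach B, E in two steps.
B cannot reach E in two steps.
C cannot reach E in two steps.
D cannot reach E in two steps.
E reaches everyone (king).
F cannot reach E in two steps.
G cannot reach E in two steps.
H cannot reach E in two steps.
Kings: E — 1.

1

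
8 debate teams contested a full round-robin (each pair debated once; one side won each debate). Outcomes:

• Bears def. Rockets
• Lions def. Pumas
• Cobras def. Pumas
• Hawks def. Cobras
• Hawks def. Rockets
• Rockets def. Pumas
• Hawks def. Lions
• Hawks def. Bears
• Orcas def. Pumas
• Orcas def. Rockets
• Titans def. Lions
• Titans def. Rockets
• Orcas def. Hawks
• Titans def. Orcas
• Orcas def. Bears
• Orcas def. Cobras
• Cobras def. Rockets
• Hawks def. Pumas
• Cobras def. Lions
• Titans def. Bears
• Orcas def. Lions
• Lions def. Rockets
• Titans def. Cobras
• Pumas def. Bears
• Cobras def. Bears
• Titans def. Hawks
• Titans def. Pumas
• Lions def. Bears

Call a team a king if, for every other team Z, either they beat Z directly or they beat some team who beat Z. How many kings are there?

Rockets cannot reach Orcas, Hawks, Titans, Lions, Cobras in two steps.
Orcas cannot reach Titans in two steps.
Pumas cannot reach Orcas, Hawks, Titans, Lions, Cobras in two steps.
Hawks cannot reach Orcas, Titans in two steps.
Titans reaches everyone (king).
Bears cannot reach Orcas, Hawks, Titans, Lions, Cobras in two steps.
Lions cannot reach Orcas, Hawks, Titans, Cobras in two steps.
Cobras cannot reach Orcas, Hawks, Titans in two steps.
Kings: Titans — 1.

1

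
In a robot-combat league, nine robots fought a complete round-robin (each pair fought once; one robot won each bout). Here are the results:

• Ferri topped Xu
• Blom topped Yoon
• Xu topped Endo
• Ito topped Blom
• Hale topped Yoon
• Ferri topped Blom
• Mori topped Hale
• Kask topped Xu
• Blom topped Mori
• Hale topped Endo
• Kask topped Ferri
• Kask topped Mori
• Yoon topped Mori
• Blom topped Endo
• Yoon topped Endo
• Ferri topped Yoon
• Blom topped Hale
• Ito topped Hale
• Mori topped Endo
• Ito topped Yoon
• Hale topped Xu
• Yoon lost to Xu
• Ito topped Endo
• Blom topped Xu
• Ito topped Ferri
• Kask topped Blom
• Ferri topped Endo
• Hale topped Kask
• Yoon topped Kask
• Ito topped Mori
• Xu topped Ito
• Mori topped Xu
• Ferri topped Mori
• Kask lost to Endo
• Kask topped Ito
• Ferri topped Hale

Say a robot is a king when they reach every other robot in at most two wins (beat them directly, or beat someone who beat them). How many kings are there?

Xu reaches everyone (king).
Blom cannot reach Ferri in two steps.
Kask reaches everyone (king).
Ferri reaches everyone (king).
Ito reaches everyone (king).
Hale reaches everyone (king).
Mori cannot reach Blom, Ferri in two steps.
Endo cannot reach Hale, Yoon in two steps.
Yoon reaches everyone (king).
Kings: Xu, Kask, Ferri, Ito, Hale, Yoon — 6.

6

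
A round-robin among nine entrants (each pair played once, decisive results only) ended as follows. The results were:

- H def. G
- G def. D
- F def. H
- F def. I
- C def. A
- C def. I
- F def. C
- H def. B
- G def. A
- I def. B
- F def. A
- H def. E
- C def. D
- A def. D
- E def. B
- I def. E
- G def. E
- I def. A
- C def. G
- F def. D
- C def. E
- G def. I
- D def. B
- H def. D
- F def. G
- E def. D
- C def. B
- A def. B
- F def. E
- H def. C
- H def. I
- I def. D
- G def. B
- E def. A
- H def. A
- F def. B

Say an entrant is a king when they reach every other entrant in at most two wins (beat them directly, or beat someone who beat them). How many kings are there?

1

A cannot reach C, E, F, G, H, I in two steps.
B cannot reach A, C, D, E, F, G, H, I in two steps.
C cannot reach F, H in two steps.
D cannot reach A, C, E, F, G, H, I in two steps.
E cannot reach C, F, G, H, I in two steps.
F reaches everyone (king).
G cannot reach C, F, H in two steps.
H cannot reach F in two steps.
I cannot reach C, F, G, H in two steps.
Kings: F — 1.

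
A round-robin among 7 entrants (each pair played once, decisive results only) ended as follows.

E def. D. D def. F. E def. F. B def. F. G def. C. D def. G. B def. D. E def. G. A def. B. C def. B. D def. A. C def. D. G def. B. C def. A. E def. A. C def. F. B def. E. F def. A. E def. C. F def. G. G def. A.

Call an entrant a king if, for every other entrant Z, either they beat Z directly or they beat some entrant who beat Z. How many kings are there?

4

A cannot reach C, G in two steps.
B reaches everyone (king).
C reaches everyone (king).
D cannot reach E in two steps.
E reaches everyone (king).
F cannot reach D, E in two steps.
G reaches everyone (king).
Kings: B, C, E, G — 4.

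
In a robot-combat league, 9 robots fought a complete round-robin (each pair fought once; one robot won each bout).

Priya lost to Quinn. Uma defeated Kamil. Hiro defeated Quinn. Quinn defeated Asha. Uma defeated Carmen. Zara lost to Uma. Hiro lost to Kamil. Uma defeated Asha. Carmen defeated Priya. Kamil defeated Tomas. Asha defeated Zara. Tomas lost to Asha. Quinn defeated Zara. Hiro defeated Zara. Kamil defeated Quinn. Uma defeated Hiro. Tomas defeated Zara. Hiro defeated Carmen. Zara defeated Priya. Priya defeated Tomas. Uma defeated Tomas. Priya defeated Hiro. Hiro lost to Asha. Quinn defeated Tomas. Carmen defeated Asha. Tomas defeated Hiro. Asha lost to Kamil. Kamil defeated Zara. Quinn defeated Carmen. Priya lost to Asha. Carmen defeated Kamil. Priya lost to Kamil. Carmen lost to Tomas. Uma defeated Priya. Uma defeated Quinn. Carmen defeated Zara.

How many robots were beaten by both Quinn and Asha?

Quinn beat: Carmen, Asha, Tomas, Zara, Priya.
Asha beat: Hiro, Tomas, Zara, Priya.
Both beat: Tomas, Zara, Priya — 3.

3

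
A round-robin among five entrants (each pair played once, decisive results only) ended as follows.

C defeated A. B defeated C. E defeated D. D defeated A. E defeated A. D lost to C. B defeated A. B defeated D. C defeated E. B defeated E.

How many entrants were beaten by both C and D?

C beat: A, D, E.
D beat: A.
Both beat: A — 1.

1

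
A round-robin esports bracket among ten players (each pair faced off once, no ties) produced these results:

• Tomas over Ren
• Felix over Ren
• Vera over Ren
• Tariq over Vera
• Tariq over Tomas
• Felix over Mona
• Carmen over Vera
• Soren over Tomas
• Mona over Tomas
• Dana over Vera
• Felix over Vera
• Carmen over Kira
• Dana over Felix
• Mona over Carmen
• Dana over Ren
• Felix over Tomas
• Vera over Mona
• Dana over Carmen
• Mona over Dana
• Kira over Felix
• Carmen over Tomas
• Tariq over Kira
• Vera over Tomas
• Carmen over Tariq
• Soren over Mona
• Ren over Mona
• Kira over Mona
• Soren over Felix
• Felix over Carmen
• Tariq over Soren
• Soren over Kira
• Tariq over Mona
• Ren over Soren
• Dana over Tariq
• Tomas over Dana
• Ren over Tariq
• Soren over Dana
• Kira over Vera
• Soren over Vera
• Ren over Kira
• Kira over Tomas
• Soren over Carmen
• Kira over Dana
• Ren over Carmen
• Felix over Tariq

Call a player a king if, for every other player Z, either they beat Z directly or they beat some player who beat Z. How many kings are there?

Soren reaches everyone (king).
Felix reaches everyone (king).
Ren reaches everyone (king).
Tomas reaches everyone (king).
Tariq reaches everyone (king).
Vera cannot reach Felix in two steps.
Carmen reaches everyone (king).
Kira cannot reach Soren in two steps.
Dana reaches everyone (king).
Mona cannot reach Soren in two steps.
Kings: Soren, Felix, Ren, Tomas, Tariq, Carmen, Dana — 7.

7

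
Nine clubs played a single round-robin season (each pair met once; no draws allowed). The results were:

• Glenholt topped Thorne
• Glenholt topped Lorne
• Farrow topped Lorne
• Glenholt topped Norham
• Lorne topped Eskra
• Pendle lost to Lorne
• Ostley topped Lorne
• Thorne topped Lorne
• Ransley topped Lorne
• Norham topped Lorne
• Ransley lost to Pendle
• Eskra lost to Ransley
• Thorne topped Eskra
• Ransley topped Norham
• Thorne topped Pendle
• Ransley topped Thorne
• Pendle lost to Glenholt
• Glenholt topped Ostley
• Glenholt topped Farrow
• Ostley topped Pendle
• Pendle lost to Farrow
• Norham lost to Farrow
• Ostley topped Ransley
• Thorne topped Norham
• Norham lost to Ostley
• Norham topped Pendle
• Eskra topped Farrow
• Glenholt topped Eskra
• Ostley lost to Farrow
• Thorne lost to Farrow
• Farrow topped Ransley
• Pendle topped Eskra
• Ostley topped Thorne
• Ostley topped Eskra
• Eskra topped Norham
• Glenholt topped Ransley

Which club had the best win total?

Win totals: Norham 2, Lorne 2, Thorne 4, Pendle 2, Ostley 6, Farrow 6, Eskra 2, Glenholt 8, Ransley 4.
Glenholt leads with 8 wins (next highest: 6).

Glenholt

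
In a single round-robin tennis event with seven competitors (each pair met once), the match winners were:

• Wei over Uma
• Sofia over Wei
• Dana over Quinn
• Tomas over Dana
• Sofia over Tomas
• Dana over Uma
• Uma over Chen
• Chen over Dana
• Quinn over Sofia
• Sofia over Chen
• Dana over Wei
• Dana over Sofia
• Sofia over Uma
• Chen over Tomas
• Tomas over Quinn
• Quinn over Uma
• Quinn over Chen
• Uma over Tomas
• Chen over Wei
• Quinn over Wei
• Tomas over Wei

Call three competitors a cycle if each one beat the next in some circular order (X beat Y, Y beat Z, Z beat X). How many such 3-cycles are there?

Win totals: Sofia 4, Dana 4, Wei 1, Tomas 3, Uma 2, Quinn 4, Chen 3.
A competitor with w wins dominates both others in C(w,2) triples; summing gives 6 + 6 + 0 + 3 + 1 + 6 + 3 = 25 transitive triples.
Total triples C(7,3) = 35, so cyclic triples = 35 − 25 = 10.

10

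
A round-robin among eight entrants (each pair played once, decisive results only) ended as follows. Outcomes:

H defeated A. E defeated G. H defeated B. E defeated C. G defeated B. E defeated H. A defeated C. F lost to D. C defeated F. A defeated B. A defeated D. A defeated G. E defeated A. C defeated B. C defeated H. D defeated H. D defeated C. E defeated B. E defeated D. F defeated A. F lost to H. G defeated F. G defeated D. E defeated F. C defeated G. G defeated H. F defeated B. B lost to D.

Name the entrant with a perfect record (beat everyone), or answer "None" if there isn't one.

E

E has 7 wins out of 7 opponents — a perfect record.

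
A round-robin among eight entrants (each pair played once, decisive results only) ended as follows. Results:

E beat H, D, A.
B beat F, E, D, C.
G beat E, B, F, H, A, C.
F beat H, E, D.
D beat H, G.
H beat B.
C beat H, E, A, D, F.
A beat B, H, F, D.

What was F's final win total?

F's results: beat D, E, H; lost to A, B, C, G.
That is 3 wins.

3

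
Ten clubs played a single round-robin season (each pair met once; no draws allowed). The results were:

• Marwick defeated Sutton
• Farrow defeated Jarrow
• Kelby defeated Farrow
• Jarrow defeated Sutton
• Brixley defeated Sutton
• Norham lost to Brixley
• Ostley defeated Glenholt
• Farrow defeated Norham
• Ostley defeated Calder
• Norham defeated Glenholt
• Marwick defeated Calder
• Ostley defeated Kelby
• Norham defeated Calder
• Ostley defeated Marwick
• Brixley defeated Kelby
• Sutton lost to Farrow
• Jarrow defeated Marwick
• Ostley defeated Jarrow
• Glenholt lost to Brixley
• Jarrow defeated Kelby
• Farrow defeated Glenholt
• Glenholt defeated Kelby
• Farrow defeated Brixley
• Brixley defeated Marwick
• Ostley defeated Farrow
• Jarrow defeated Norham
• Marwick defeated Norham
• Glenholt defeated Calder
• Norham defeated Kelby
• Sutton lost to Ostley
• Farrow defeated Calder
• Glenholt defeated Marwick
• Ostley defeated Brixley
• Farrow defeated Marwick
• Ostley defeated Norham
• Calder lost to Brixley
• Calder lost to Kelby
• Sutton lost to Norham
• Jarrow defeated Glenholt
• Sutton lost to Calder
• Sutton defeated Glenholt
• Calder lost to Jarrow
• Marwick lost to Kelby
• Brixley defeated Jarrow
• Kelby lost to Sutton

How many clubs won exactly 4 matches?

Win totals: Brixley 7, Jarrow 6, Kelby 3, Glenholt 3, Marwick 3, Farrow 7, Norham 4, Ostley 9, Calder 1, Sutton 2.
Exactly 4: Norham — 1 club.

1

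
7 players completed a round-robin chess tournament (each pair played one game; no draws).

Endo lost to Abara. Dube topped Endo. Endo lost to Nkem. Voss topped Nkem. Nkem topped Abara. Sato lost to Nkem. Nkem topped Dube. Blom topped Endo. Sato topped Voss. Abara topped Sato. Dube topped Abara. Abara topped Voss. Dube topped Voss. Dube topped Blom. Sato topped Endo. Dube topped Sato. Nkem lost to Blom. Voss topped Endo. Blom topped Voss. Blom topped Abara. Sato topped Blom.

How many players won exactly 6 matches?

Win totals: Voss 2, Abara 3, Dube 5, Sato 3, Nkem 4, Endo 0, Blom 4.
No player has exactly 6 wins.

0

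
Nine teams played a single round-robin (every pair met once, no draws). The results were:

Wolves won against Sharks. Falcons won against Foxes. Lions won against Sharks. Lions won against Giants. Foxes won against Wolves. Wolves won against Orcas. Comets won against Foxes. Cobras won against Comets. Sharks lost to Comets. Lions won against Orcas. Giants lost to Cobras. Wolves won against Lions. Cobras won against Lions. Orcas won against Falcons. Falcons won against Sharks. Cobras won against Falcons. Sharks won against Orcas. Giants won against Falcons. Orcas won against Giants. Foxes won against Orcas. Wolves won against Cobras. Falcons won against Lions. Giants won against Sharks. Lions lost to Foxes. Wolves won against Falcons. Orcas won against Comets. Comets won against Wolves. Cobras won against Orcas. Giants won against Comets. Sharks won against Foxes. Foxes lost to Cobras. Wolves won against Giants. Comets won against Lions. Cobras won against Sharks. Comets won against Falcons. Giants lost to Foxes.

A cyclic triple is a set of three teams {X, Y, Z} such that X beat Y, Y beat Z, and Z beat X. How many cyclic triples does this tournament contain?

Win totals: Cobras 7, Comets 5, Wolves 6, Giants 3, Foxes 4, Lions 3, Orcas 3, Falcons 3, Sharks 2.
A team with w wins dominates both others in C(w,2) triples; summing gives 21 + 10 + 15 + 3 + 6 + 3 + 3 + 3 + 1 = 65 transitive triples.
Total triples C(9,3) = 84, so cyclic triples = 84 − 65 = 19.

19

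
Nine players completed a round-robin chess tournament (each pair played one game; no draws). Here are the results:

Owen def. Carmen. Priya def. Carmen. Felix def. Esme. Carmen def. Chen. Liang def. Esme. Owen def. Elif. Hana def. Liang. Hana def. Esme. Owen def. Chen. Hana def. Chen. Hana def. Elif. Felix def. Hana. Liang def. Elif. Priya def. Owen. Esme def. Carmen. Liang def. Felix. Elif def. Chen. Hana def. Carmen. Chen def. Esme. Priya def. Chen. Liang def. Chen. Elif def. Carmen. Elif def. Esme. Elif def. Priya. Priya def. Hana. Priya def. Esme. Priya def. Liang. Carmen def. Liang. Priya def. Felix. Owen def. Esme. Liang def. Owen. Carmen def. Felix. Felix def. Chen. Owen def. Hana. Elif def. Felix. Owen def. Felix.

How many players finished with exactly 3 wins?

2

Win totals: Hana 5, Felix 3, Chen 1, Liang 5, Carmen 3, Priya 7, Esme 1, Owen 6, Elif 5.
Exactly 3: Felix, Carmen — 2 players.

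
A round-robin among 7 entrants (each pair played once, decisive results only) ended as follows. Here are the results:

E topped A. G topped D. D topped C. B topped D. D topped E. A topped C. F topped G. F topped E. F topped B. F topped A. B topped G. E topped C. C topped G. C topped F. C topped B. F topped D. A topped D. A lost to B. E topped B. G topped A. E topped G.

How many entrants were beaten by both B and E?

2

B beat: A, D, G.
E beat: A, B, C, G.
Both beat: A, G — 2.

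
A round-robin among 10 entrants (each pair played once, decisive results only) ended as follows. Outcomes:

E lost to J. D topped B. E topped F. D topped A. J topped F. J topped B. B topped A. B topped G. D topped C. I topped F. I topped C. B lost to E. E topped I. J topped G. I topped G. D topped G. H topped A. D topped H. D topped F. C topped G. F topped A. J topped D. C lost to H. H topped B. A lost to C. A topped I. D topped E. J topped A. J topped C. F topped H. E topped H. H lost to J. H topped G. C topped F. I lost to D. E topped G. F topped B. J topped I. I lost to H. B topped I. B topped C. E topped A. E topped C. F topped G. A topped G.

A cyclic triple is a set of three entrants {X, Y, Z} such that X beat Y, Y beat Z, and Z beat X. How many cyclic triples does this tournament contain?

Win totals: A 2, B 4, C 3, D 8, E 7, F 4, G 0, H 5, I 3, J 9.
An entrant with w wins dominates both others in C(w,2) triples; summing gives 1 + 6 + 3 + 28 + 21 + 6 + 0 + 10 + 3 + 36 = 114 transitive triples.
Total triples C(10,3) = 120, so cyclic triples = 120 − 114 = 6.

6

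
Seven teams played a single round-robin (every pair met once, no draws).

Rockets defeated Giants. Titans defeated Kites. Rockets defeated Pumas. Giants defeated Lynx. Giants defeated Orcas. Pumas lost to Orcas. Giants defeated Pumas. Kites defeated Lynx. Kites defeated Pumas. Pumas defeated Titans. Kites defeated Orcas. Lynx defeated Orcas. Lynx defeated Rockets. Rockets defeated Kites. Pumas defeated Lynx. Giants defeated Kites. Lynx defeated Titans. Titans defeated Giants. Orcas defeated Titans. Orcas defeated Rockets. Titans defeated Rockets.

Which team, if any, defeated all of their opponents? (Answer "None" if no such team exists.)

None

Highest win total is Giants with 4 (out of 6 possible).
Giants lost to Rockets, Titans, so no team went undefeated.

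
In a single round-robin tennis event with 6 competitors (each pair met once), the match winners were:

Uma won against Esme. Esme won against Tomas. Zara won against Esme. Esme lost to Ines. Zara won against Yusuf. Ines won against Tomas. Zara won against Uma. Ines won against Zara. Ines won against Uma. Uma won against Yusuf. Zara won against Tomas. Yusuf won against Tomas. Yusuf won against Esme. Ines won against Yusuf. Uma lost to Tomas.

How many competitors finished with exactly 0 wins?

0

Win totals: Yusuf 2, Tomas 1, Esme 1, Zara 4, Ines 5, Uma 2.
No competitor has exactly 0 wins.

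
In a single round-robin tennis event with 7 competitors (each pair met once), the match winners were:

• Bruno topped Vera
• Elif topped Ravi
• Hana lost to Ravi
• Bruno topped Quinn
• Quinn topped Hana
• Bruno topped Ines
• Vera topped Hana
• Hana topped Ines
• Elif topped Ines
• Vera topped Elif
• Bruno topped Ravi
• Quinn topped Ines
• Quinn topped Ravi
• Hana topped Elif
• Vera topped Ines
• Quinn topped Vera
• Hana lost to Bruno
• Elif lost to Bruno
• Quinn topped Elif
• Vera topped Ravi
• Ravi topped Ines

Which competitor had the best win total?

Bruno

Win totals: Elif 2, Quinn 5, Ines 0, Hana 2, Vera 4, Bruno 6, Ravi 2.
Bruno leads with 6 wins (next highest: 5).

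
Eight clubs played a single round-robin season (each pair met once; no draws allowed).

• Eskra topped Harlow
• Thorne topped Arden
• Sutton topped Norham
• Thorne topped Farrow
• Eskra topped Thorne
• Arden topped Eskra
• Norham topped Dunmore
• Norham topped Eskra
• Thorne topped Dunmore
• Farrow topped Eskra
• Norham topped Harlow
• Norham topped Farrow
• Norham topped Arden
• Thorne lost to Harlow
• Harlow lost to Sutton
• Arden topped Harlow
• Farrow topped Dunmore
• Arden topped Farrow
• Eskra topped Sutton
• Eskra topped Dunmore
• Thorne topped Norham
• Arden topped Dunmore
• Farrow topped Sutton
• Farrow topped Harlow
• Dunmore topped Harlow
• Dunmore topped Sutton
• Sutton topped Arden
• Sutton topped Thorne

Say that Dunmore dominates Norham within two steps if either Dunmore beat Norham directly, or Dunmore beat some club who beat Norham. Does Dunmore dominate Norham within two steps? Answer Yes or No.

Dunmore did not beat Norham directly.
Dunmore beat Sutton, Harlow. Of those, Sutton beat Norham.

Yes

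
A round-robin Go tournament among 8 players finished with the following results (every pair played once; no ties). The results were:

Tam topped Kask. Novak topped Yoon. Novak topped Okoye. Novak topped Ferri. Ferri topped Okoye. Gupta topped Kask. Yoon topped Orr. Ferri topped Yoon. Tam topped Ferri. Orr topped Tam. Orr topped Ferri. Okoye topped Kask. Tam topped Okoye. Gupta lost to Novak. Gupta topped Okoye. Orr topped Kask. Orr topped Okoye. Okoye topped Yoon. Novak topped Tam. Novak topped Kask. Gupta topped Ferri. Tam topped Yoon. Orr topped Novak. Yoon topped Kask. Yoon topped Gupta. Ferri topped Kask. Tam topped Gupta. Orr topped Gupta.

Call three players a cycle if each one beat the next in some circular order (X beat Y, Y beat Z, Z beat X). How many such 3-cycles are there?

6

Win totals: Ferri 3, Yoon 3, Tam 5, Okoye 2, Gupta 3, Orr 6, Kask 0, Novak 6.
A player with w wins dominates both others in C(w,2) triples; summing gives 3 + 3 + 10 + 1 + 3 + 15 + 0 + 15 = 50 transitive triples.
Total triples C(8,3) = 56, so cyclic triples = 56 − 50 = 6.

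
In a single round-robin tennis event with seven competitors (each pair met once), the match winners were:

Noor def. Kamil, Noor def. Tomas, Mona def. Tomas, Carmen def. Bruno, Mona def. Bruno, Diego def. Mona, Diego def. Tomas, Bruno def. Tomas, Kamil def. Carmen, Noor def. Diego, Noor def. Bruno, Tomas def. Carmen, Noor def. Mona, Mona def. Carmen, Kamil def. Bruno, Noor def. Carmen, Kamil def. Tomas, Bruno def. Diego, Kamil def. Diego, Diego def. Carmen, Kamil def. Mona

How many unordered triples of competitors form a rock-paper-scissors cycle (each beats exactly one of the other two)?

Win totals: Carmen 1, Kamil 5, Mona 3, Tomas 1, Diego 3, Noor 6, Bruno 2.
A competitor with w wins dominates both others in C(w,2) triples; summing gives 0 + 10 + 3 + 0 + 3 + 15 + 1 = 32 transitive triples.
Total triples C(7,3) = 35, so cyclic triples = 35 − 32 = 3.

3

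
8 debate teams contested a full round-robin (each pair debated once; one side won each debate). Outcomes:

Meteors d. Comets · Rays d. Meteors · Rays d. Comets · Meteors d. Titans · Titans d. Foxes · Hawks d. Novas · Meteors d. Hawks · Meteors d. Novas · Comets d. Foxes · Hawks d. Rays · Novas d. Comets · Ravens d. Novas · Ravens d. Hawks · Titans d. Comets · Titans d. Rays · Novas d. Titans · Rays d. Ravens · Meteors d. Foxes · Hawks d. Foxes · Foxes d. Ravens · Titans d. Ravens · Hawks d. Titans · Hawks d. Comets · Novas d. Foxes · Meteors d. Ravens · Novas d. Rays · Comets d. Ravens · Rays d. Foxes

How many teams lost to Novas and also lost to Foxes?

Novas beat: Comets, Rays, Foxes, Titans.
Foxes beat: Ravens.
No one was beaten by both.

0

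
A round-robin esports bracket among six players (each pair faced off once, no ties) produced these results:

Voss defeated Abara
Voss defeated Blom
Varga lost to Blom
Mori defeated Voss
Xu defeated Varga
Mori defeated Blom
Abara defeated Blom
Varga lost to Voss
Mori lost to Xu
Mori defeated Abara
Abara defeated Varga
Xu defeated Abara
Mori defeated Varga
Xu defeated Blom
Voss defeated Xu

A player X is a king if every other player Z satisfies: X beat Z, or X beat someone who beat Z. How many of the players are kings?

3

Blom cannot reach Xu, Abara, Voss, Mori in two steps.
Xu reaches everyone (king).
Abara cannot reach Xu, Voss, Mori in two steps.
Voss reaches everyone (king).
Mori reaches everyone (king).
Varga cannot reach Blom, Xu, Abara, Voss, Mori in two steps.
Kings: Xu, Voss, Mori — 3.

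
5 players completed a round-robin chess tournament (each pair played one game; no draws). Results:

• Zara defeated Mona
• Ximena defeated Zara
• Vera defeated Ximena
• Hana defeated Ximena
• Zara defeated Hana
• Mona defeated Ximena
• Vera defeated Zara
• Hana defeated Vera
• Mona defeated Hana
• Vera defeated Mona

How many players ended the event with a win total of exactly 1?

Win totals: Mona 2, Ximena 1, Vera 3, Hana 2, Zara 2.
Exactly 1: Ximena — 1 player.

1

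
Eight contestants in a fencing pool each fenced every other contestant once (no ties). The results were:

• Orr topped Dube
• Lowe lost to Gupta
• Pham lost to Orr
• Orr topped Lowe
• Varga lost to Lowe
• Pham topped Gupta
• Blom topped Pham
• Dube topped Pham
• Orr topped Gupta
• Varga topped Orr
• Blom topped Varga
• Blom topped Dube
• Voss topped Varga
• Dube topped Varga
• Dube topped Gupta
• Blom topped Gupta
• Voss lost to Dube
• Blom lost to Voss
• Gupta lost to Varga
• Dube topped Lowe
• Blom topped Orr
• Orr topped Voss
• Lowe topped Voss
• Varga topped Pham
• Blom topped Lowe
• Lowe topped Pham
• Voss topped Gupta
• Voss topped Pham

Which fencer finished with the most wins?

Blom

Win totals: Pham 1, Lowe 3, Blom 6, Voss 4, Gupta 1, Orr 5, Dube 5, Varga 3.
Blom leads with 6 wins (next highest: 5).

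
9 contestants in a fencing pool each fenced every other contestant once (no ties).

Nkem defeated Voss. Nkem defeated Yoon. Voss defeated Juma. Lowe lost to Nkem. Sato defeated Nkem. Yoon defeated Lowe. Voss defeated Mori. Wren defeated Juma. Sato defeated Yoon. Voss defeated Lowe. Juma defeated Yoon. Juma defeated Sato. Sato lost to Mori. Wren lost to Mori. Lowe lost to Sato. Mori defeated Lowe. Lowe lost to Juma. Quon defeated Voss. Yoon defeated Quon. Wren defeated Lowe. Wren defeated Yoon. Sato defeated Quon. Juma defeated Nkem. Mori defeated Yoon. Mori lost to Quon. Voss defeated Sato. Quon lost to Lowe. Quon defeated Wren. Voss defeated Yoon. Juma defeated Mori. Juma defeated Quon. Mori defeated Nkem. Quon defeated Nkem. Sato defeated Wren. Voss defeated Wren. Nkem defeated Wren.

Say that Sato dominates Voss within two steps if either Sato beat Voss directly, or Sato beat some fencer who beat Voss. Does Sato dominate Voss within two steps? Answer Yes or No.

Yes

Sato did not beat Voss directly.
Sato beat Yoon, Nkem, Wren, Lowe, Quon. Of those, Nkem beat Voss.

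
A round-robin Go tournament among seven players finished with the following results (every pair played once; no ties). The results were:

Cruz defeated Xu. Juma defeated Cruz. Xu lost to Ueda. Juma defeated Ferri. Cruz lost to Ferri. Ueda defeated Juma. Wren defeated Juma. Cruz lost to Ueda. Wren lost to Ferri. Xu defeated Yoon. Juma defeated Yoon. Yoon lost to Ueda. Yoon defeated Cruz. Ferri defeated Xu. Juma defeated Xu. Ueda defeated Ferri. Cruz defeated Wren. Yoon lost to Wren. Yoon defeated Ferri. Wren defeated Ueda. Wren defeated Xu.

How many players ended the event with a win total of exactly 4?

2

Win totals: Ferri 3, Juma 4, Yoon 2, Cruz 2, Xu 1, Ueda 5, Wren 4.
Exactly 4: Juma, Wren — 2 players.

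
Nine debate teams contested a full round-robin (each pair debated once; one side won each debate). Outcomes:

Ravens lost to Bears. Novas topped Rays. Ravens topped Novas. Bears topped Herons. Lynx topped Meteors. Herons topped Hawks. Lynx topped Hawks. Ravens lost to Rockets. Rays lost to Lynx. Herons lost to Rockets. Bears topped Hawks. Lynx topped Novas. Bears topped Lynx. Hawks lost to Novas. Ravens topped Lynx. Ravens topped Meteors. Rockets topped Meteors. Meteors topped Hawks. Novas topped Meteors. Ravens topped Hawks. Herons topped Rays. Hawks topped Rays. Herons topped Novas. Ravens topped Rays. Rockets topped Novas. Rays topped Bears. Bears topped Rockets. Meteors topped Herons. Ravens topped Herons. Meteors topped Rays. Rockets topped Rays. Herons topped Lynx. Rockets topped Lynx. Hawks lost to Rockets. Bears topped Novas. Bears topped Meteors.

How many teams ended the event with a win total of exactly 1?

2

Win totals: Bears 7, Rockets 7, Herons 4, Hawks 1, Lynx 4, Novas 3, Meteors 3, Rays 1, Ravens 6.
Exactly 1: Hawks, Rays — 2 teams.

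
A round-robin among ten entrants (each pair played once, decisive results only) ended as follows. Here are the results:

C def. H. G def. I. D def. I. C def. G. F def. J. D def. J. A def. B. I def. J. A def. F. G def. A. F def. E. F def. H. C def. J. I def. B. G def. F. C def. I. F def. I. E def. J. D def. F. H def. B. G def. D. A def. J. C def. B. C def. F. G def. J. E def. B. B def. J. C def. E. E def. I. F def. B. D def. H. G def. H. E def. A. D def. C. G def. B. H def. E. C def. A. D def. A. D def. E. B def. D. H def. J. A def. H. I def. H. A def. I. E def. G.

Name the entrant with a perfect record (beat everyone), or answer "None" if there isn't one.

Highest win total is C with 8 (out of 9 possible).
C lost to D, so no entrant went undefeated.

None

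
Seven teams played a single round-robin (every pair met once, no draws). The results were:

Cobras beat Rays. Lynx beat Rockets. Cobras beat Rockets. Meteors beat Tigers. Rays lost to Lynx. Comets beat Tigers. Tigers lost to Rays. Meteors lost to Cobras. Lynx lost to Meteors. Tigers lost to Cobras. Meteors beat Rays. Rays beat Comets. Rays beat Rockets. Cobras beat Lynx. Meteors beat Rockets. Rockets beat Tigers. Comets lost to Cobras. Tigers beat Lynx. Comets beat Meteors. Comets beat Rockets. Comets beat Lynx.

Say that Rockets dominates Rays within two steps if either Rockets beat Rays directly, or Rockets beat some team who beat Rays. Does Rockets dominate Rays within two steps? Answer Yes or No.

No

Rockets did not beat Rays directly.
Rockets beat Tigers, but each of them lost to Rays. No two-step path.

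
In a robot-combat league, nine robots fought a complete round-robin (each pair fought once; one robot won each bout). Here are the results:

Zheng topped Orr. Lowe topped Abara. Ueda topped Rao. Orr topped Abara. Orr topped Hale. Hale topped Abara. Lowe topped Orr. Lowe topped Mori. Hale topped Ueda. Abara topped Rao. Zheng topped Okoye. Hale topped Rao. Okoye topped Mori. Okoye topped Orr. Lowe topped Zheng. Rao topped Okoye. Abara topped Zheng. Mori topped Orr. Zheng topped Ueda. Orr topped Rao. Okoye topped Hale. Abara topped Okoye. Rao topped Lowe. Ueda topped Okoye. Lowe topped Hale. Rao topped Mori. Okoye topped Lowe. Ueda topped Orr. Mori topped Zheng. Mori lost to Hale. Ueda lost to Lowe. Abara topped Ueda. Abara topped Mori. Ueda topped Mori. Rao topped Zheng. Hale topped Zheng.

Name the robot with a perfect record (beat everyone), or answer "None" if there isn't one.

None

Highest win total is Lowe with 6 (out of 8 possible).
Lowe lost to Rao, Okoye, so no robot went undefeated.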